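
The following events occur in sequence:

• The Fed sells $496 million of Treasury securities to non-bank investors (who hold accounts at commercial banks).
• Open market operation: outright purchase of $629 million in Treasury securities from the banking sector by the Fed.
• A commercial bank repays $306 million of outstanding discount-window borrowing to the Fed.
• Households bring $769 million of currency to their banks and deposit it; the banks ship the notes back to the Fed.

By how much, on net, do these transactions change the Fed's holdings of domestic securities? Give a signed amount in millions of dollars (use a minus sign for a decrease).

+$133 million

Asset sale (to non-banks) $496 million: securities removed from the Fed's portfolio → −$496M.
OMO purchase (from banks) $629 million: securities added to the Fed's portfolio → +$629M.
Discount-window repayment $306 million: the Fed's securities portfolio is untouched → 0.
Currency deposit $769 million: the Fed's securities portfolio is untouched → 0.
Net: −496 + 629 + 0 + 0 = +$133 million.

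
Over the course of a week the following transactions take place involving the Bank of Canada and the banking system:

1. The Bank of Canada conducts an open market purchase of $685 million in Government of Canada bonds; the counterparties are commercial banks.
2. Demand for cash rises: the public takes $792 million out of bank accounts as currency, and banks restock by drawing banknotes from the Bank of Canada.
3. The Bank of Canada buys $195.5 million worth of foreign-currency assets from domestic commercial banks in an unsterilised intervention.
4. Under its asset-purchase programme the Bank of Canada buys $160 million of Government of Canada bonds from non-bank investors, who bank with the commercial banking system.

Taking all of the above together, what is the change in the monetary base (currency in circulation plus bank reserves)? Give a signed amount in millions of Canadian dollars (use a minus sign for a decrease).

Bank of Canada balance sheet:
  Assets:      Securities +$845M, Foreign assets +$195.5M
  Liabilities: Bank reserves +$248.5M, Currency in circulation +$792M
Monetary base = currency + reserves: +$792M + (+$248.5M) = +$1040.5 million.

+$1040.5 million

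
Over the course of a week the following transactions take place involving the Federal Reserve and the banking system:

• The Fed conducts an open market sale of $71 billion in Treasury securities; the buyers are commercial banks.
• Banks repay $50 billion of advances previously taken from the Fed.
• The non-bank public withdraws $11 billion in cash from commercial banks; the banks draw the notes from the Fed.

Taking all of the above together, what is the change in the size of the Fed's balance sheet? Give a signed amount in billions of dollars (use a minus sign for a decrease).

Fed balance sheet:
  Assets:      Securities −$71B, Loans to banks −$50B
  Liabilities: Bank reserves −$132B, Currency in circulation +$11B
Commercial banking system:
  Assets:      Reserves at CB −$132B, Securities +$71B
  Liabilities: Checkable deposits −$11B, Borrowings from CB −$50B
Change in total Fed assets = -$121 billion.

-$121 billion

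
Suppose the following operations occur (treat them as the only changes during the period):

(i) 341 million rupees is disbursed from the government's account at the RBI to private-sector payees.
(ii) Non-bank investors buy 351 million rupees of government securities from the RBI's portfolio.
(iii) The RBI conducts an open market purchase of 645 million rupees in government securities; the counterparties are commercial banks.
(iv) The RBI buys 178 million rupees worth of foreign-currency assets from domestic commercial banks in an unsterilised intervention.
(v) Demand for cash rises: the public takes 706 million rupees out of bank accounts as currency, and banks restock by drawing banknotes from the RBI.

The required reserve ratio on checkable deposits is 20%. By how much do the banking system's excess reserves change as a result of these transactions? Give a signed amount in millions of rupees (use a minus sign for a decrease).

Government spending 341 million rupees: reserves +341M, deposits +341M.
Asset sale (to non-banks) 351 million rupees: reserves −351M, deposits −351M.
OMO purchase (from banks) 645 million rupees: reserves +645M, deposits 0.
FX purchase 178 million rupees: reserves +178M, deposits 0.
Currency withdrawal 706 million rupees: reserves −706M, deposits −706M.
Totals: Δreserves = +107M, Δdeposits = −716M.
Δrequired reserves = 20% × −716M = −143.2M.
Δexcess reserves = Δreserves − Δrequired = +107M − (−143.2M) = +250.2 million.

+250.2 million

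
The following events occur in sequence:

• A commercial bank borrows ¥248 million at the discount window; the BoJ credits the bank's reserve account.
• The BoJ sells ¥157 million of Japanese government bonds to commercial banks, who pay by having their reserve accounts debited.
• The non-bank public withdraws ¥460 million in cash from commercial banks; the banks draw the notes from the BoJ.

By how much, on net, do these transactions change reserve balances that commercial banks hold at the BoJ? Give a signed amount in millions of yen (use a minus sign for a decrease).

-¥369 million

Discount-window loan ¥248 million: the loan is credited to the bank's reserve account → +¥248M.
OMO sale (to banks) ¥157 million: the buying banks pay out of their reserve balances → −¥157M.
Currency withdrawal ¥460 million: banks swap reserves for currency → −¥460M.
Net: 248 − 157 − 460 = -¥369 million.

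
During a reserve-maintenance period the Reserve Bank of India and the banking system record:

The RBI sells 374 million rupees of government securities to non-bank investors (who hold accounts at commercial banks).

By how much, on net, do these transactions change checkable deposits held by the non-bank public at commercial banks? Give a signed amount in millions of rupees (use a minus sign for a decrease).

Asset sale (to non-banks) 374 million rupees: non-bank counterparties' bank balances fall → −374M.

-374 million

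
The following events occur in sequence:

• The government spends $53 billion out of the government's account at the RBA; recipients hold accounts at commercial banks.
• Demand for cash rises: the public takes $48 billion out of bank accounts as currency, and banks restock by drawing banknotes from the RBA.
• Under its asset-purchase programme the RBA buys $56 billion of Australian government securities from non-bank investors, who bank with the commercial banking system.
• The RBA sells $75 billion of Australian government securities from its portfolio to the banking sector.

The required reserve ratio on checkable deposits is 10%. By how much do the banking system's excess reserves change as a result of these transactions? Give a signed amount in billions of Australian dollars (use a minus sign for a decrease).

-$20.1 billion

Government spending $53 billion: reserves +$53B, deposits +$53B.
Currency withdrawal $48 billion: reserves −$48B, deposits −$48B.
Asset purchase (from non-banks) $56 billion: reserves +$56B, deposits +$56B.
OMO sale (to banks) $75 billion: reserves −$75B, deposits 0.
Totals: Δreserves = −$14B, Δdeposits = +$61B.
Δrequired reserves = 10% × +$61B = +$6.1B.
Δexcess reserves = Δreserves − Δrequired = −$14B − (+$6.1B) = -$20.1 billion.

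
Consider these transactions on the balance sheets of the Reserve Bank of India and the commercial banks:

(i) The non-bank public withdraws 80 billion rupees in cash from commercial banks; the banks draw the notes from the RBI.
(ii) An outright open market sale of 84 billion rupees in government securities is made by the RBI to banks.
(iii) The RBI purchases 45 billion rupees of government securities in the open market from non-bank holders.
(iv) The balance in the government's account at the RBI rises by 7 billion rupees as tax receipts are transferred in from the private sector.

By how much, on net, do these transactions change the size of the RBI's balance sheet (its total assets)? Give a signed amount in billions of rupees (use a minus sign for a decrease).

-39 billion

RBI balance sheet:
  Assets:      Securities −39B
  Liabilities: Bank reserves −126B, Currency in circulation +80B, Government deposits +7B
Commercial banking system:
  Assets:      Reserves at CB −126B, Securities +84B
  Liabilities: Checkable deposits −42B
Change in total RBI assets = -39 billion.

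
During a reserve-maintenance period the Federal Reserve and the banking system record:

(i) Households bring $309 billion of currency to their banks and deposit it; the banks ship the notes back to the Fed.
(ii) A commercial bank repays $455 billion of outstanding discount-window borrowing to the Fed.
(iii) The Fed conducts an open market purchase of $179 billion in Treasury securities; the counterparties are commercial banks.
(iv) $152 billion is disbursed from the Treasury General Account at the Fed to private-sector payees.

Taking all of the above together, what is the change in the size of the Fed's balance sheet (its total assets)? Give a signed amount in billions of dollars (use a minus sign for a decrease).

-$276 billion

Currency deposit $309 billion: only the composition of liabilities changes → 0.
Discount-window repayment $455 billion: a Fed asset is shed → −$455B.
OMO purchase (from banks) $179 billion: a Fed asset is acquired → +$179B.
Government spending $152 billion: only the composition of liabilities changes → 0.
Net: 0 − 455 + 179 + 0 = -$276 billion.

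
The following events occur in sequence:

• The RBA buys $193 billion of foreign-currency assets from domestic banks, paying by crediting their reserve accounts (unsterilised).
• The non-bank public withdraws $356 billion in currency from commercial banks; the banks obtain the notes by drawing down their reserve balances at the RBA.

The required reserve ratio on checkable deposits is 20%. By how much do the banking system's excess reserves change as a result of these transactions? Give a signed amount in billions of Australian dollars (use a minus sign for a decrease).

FX purchase $193 billion: reserves +$193B, deposits 0.
Currency withdrawal $356 billion: reserves −$356B, deposits −$356B.
Totals: Δreserves = −$163B, Δdeposits = −$356B.
Δrequired reserves = 20% × −$356B = −$71.2B.
Δexcess reserves = Δreserves − Δrequired = −$163B − (−$71.2B) = -$91.8 billion.

-$91.8 billion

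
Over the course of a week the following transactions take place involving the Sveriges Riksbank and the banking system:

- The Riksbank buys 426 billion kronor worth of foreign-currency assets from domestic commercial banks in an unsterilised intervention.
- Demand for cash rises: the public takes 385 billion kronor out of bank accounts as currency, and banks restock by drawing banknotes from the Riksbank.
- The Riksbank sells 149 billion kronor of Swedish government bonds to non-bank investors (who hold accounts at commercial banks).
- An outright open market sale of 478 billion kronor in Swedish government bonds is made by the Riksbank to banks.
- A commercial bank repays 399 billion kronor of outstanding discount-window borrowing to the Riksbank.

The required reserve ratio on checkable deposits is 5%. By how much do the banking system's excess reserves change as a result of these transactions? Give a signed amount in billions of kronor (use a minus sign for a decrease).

FX purchase 426 billion kronor: reserves +426B, deposits 0.
Currency withdrawal 385 billion kronor: reserves −385B, deposits −385B.
Asset sale (to non-banks) 149 billion kronor: reserves −149B, deposits −149B.
OMO sale (to banks) 478 billion kronor: reserves −478B, deposits 0.
Discount-window repayment 399 billion kronor: reserves −399B, deposits 0.
Totals: Δreserves = −985B, Δdeposits = −534B.
Δrequired reserves = 5% × −534B = −26.7B.
Δexcess reserves = Δreserves − Δrequired = −985B − (−26.7B) = -958.3 billion.

-958.3 billion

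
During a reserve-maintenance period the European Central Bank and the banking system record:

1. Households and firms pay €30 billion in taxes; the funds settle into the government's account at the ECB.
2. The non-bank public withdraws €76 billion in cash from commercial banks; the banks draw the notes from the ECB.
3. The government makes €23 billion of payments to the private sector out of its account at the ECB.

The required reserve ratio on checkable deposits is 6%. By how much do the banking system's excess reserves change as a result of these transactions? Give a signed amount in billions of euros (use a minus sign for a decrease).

Government account inflow €30 billion: reserves −€30B, deposits −€30B.
Currency withdrawal €76 billion: reserves −€76B, deposits −€76B.
Government spending €23 billion: reserves +€23B, deposits +€23B.
Totals: Δreserves = −€83B, Δdeposits = −€83B.
Δrequired reserves = 6% × −€83B = −€4.98B.
Δexcess reserves = Δreserves − Δrequired = −€83B − (−€4.98B) = -€78.02 billion.

-€78.02 billion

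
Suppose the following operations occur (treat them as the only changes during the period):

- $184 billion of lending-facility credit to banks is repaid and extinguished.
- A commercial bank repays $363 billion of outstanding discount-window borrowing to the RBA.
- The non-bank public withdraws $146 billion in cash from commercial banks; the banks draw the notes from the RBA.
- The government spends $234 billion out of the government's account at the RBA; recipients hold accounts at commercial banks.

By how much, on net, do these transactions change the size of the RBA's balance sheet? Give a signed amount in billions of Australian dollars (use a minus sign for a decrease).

-$547 billion

Discount-window repayment $184 billion: an RBA asset is shed → −$184B.
Discount-window repayment $363 billion: an RBA asset is shed → −$363B.
Currency withdrawal $146 billion: only the composition of liabilities changes → 0.
Government spending $234 billion: only the composition of liabilities changes → 0.
Net: −184 − 363 + 0 + 0 = -$547 billion.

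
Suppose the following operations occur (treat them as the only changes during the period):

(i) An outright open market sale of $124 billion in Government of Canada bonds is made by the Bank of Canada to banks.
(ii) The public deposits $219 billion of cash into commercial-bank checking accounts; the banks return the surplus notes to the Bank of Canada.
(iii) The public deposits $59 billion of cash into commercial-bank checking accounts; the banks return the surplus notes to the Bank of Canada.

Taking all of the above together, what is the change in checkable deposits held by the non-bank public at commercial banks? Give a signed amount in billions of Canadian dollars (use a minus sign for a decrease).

+$278 billion

OMO sale (to banks) $124 billion: the counterparty is a bank, so public deposits are unchanged → 0.
Currency deposit $219 billion: non-bank counterparties' bank balances rise → +$219B.
Currency deposit $59 billion: non-bank counterparties' bank balances rise → +$59B.
Net: 0 + 219 + 59 = +$278 billion.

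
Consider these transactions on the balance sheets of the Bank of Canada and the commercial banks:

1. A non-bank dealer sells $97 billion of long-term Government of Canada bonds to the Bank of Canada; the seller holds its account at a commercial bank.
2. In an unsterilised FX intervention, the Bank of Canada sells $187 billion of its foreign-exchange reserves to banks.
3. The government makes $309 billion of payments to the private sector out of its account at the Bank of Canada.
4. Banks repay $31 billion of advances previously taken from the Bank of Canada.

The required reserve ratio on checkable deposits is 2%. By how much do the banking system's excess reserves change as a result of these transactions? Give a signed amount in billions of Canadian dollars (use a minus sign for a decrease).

+$179.88 billion

Asset purchase (from non-banks) $97 billion: reserves +$97B, deposits +$97B.
FX sale $187 billion: reserves −$187B, deposits 0.
Government spending $309 billion: reserves +$309B, deposits +$309B.
Discount-window repayment $31 billion: reserves −$31B, deposits 0.
Totals: Δreserves = +$188B, Δdeposits = +$406B.
Δrequired reserves = 2% × +$406B = +$8.12B.
Δexcess reserves = Δreserves − Δrequired = +$188B − (+$8.12B) = +$179.88 billion.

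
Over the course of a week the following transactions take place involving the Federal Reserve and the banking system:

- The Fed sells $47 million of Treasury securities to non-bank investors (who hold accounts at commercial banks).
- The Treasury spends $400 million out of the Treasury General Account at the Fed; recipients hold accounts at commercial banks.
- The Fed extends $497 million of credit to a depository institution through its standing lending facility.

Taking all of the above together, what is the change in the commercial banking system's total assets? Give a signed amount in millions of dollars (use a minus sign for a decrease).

+$850 million

Asset sale (to non-banks) $47 million: bank balance sheets shrink → −$47M.
Government spending $400 million: bank balance sheets expand → +$400M.
Discount-window loan $497 million: bank balance sheets expand → +$497M.
Net: −47 + 400 + 497 = +$850 million.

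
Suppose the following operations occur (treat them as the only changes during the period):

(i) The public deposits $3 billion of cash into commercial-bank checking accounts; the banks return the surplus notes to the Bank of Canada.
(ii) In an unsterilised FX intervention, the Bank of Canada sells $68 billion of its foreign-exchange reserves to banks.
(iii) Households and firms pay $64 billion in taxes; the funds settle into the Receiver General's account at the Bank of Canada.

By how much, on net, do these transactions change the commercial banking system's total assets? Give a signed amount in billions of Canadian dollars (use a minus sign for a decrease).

-$61 billion

Bank of Canada balance sheet:
  Assets:      Foreign assets −$68B
  Liabilities: Bank reserves −$129B, Currency in circulation −$3B, Government deposits +$64B
Commercial banking system:
  Assets:      Reserves at CB −$129B, Foreign assets +$68B
  Liabilities: Checkable deposits −$61B
Change in total bank assets = -$61 billion.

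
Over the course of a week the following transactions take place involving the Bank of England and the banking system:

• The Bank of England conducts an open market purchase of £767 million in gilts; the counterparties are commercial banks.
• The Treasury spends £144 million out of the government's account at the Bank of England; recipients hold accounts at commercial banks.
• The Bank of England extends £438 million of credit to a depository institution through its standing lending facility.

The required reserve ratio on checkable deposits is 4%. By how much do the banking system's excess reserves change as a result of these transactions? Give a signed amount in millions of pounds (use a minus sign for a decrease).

+£1343.24 million

OMO purchase (from banks) £767 million: reserves +£767M, deposits 0.
Government spending £144 million: reserves +£144M, deposits +£144M.
Discount-window loan £438 million: reserves +£438M, deposits 0.
Totals: Δreserves = +£1349M, Δdeposits = +£144M.
Δrequired reserves = 4% × +£144M = +£5.76M.
Δexcess reserves = Δreserves − Δrequired = +£1349M − (+£5.76M) = +£1343.24 million.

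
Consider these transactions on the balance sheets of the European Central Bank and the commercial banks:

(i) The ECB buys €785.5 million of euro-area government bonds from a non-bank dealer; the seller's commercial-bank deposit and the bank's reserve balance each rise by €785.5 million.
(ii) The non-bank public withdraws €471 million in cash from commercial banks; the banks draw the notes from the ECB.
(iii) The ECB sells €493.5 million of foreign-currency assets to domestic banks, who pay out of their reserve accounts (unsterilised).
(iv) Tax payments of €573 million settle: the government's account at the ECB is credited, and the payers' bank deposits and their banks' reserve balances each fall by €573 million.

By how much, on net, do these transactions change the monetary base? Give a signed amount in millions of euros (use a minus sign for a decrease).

ECB balance sheet:
  Assets:      Securities +€785.5M, Foreign assets −€493.5M
  Liabilities: Bank reserves −€752M, Currency in circulation +€471M, Government deposits +€573M
Commercial banking system:
  Assets:      Reserves at CB −€752M, Foreign assets +€493.5M
  Liabilities: Checkable deposits −€258.5M
Monetary base = currency + reserves: +€471M + (−€752M) = -€281 million.

-€281 million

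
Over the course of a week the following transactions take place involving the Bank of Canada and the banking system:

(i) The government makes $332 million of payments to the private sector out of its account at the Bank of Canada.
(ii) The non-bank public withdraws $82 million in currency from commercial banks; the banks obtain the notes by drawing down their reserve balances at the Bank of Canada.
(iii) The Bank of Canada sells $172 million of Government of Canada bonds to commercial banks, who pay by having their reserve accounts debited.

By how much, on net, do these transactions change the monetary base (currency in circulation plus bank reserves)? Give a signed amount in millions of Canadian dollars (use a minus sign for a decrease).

Bank of Canada balance sheet:
  Assets:      Securities −$172M
  Liabilities: Bank reserves +$78M, Currency in circulation +$82M, Government deposits −$332M
Monetary base = currency + reserves: +$82M + (+$78M) = +$160 million.

+$160 million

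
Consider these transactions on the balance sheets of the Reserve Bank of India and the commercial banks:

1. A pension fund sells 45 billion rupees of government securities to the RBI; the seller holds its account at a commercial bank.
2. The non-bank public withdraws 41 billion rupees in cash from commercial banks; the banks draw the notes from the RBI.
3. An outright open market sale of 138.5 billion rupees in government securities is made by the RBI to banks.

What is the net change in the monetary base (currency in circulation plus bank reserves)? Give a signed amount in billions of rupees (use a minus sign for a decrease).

RBI balance sheet:
  Assets:      Securities −93.5B
  Liabilities: Bank reserves −134.5B, Currency in circulation +41B
Monetary base = currency + reserves: +41B + (−134.5B) = -93.5 billion.

-93.5 billion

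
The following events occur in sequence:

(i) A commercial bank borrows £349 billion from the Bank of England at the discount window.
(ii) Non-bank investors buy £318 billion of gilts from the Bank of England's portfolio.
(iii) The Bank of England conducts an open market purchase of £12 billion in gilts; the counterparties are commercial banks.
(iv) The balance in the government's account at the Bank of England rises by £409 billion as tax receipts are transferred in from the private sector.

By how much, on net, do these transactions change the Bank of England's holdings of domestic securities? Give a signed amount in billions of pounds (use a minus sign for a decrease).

-£306 billion

Discount-window loan £349 billion: the Bank of England's securities portfolio is untouched → 0.
Asset sale (to non-banks) £318 billion: securities removed from the Bank of England's portfolio → −£318B.
OMO purchase (from banks) £12 billion: securities added to the Bank of England's portfolio → +£12B.
Government account inflow £409 billion: the Bank of England's securities portfolio is untouched → 0.
Net: 0 − 318 + 12 + 0 = -£306 billion.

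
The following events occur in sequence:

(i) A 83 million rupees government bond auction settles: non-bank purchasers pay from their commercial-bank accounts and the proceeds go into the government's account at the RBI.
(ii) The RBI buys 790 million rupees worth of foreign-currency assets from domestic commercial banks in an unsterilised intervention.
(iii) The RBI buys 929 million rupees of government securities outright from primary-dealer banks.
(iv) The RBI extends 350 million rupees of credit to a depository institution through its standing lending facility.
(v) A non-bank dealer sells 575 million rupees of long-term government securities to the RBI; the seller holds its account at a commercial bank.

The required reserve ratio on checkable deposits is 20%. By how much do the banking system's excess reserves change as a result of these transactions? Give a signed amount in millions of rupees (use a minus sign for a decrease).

+2462.6 million

Government account inflow 83 million rupees: reserves −83M, deposits −83M.
FX purchase 790 million rupees: reserves +790M, deposits 0.
OMO purchase (from banks) 929 million rupees: reserves +929M, deposits 0.
Discount-window loan 350 million rupees: reserves +350M, deposits 0.
Asset purchase (from non-banks) 575 million rupees: reserves +575M, deposits +575M.
Totals: Δreserves = +2561M, Δdeposits = +492M.
Δrequired reserves = 20% × +492M = +98.4M.
Δexcess reserves = Δreserves − Δrequired = +2561M − (+98.4M) = +2462.6 million.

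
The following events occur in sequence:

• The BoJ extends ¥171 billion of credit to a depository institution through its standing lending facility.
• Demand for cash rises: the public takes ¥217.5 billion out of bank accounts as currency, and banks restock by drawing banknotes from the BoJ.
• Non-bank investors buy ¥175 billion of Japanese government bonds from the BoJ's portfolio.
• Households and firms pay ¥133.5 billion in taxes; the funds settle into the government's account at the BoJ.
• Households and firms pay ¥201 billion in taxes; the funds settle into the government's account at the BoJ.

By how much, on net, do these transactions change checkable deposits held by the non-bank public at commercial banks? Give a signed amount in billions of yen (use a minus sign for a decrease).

Discount-window loan ¥171 billion: the counterparty is a bank, so public deposits are unchanged → 0.
Currency withdrawal ¥217.5 billion: non-bank counterparties' bank balances fall → −¥217.5B.
Asset sale (to non-banks) ¥175 billion: non-bank counterparties' bank balances fall → −¥175B.
Government account inflow ¥133.5 billion: non-bank counterparties' bank balances fall → −¥133.5B.
Government account inflow ¥201 billion: non-bank counterparties' bank balances fall → −¥201B.
Net: 0 − 217.5 − 175 − 133.5 − 201 = -¥727 billion.

-¥727 billion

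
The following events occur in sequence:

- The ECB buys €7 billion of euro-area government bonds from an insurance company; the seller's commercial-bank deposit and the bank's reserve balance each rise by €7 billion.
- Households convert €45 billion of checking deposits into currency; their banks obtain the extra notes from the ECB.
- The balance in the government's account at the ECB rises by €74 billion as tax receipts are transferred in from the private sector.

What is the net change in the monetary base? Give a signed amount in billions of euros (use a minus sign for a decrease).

-€67 billion

Asset purchase (from non-banks) €7 billion: ECB balance sheet expands → +€7B.
Currency withdrawal €45 billion: just a shift between currency and reserves — both are base money → 0.
Government account inflow €74 billion: reserves shift to a non-base liability → −€74B.
Net: 7 + 0 − 74 = -€67 billion.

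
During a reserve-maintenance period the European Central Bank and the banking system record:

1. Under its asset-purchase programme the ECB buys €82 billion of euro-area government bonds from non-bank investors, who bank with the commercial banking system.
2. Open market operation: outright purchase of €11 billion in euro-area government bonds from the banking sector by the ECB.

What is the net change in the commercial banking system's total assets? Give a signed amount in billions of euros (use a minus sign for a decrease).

+€82 billion

ECB balance sheet:
  Assets:      Securities +€93B
  Liabilities: Bank reserves +€93B
Commercial banking system:
  Assets:      Reserves at CB +€93B, Securities −€11B
  Liabilities: Checkable deposits +€82B
Change in total bank assets = +€82 billion.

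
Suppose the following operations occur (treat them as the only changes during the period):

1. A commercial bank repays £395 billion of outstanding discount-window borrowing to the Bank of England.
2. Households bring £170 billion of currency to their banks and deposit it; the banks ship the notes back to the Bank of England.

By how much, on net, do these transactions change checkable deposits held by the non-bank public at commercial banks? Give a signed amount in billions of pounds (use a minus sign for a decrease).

Discount-window repayment £395 billion: the counterparty is a bank, so public deposits are unchanged → 0.
Currency deposit £170 billion: non-bank counterparties' bank balances rise → +£170B.
Net: 0 + 170 = +£170 billion.

+£170 billion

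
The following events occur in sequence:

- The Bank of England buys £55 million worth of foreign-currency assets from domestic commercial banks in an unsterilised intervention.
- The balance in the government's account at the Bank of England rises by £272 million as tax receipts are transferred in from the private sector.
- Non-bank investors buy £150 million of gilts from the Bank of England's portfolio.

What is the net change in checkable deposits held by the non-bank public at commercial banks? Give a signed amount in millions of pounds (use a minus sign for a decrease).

-£422 million

FX purchase £55 million: the counterparty is a bank, so public deposits are unchanged → 0.
Government account inflow £272 million: non-bank counterparties' bank balances fall → −£272M.
Asset sale (to non-banks) £150 million: non-bank counterparties' bank balances fall → −£150M.
Net: 0 − 272 − 150 = -£422 million.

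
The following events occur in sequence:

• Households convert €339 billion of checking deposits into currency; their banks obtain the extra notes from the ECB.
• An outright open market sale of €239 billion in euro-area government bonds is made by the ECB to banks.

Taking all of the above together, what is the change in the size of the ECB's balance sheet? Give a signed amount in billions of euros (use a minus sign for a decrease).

-€239 billion

Currency withdrawal €339 billion: only the composition of liabilities changes → 0.
OMO sale (to banks) €239 billion: an ECB asset is shed → −€239B.
Net: 0 − 239 = -€239 billion.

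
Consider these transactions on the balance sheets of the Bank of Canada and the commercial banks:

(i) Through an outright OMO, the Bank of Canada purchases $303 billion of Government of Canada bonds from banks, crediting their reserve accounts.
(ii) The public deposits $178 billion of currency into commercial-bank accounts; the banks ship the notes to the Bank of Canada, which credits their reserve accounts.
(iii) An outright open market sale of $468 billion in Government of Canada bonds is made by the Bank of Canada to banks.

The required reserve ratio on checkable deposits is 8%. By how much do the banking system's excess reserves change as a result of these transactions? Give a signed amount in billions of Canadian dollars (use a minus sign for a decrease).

OMO purchase (from banks) $303 billion: reserves +$303B, deposits 0.
Currency deposit $178 billion: reserves +$178B, deposits +$178B.
OMO sale (to banks) $468 billion: reserves −$468B, deposits 0.
Totals: Δreserves = +$13B, Δdeposits = +$178B.
Δrequired reserves = 8% × +$178B = +$14.24B.
Δexcess reserves = Δreserves − Δrequired = +$13B − (+$14.24B) = -$1.24 billion.

-$1.24 billion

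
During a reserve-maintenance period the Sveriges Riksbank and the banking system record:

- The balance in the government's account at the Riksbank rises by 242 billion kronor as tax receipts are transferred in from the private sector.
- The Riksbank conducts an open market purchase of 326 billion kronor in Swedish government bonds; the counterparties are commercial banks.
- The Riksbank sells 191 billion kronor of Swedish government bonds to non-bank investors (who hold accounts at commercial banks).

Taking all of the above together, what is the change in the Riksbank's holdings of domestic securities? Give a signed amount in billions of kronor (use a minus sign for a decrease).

Riksbank balance sheet:
  Assets:      Securities +135B
  Liabilities: Bank reserves −107B, Government deposits +242B
So the change in the Riksbank's holdings of domestic securities is +135 billion.

+135 billion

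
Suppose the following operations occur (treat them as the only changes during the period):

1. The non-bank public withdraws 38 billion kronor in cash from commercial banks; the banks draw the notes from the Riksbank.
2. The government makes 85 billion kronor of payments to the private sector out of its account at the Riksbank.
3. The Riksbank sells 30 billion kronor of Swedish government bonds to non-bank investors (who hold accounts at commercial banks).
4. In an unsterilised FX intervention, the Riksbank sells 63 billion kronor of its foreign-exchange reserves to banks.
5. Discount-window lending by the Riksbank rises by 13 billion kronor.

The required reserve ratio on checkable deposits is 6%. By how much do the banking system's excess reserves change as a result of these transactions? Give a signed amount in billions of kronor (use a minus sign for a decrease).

Currency withdrawal 38 billion kronor: reserves −38B, deposits −38B.
Government spending 85 billion kronor: reserves +85B, deposits +85B.
Asset sale (to non-banks) 30 billion kronor: reserves −30B, deposits −30B.
FX sale 63 billion kronor: reserves −63B, deposits 0.
Discount-window loan 13 billion kronor: reserves +13B, deposits 0.
Totals: Δreserves = −33B, Δdeposits = +17B.
Δrequired reserves = 6% × +17B = +1.02B.
Δexcess reserves = Δreserves − Δrequired = −33B − (+1.02B) = -34.02 billion.

-34.02 billion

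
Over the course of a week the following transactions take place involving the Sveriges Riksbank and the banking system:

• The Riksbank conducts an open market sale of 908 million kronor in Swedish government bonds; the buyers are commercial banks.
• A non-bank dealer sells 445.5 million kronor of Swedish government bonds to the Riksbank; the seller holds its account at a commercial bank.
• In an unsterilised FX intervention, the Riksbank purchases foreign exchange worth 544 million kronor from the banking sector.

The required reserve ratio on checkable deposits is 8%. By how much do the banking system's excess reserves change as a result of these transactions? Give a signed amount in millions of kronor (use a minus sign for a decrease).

OMO sale (to banks) 908 million kronor: reserves −908M, deposits 0.
Asset purchase (from non-banks) 445.5 million kronor: reserves +445.5M, deposits +445.5M.
FX purchase 544 million kronor: reserves +544M, deposits 0.
Totals: Δreserves = +81.5M, Δdeposits = +445.5M.
Δrequired reserves = 8% × +445.5M = +35.64M.
Δexcess reserves = Δreserves − Δrequired = +81.5M − (+35.64M) = +45.86 million.

+45.86 million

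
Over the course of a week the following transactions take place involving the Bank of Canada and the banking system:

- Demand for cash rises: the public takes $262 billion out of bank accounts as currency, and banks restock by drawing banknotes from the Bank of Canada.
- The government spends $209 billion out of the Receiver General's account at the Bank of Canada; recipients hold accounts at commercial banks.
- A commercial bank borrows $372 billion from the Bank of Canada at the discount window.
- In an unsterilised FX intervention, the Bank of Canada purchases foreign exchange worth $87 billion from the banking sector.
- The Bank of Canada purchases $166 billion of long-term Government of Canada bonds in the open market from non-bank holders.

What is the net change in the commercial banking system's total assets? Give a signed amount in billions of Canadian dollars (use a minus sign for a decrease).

Currency withdrawal $262 billion: bank balance sheets shrink → −$262B.
Government spending $209 billion: bank balance sheets expand → +$209B.
Discount-window loan $372 billion: bank balance sheets expand → +$372B.
FX purchase $87 billion: just an asset swap on bank balance sheets → 0.
Asset purchase (from non-banks) $166 billion: bank balance sheets expand → +$166B.
Net: −262 + 209 + 372 + 0 + 166 = +$485 billion.

+$485 billion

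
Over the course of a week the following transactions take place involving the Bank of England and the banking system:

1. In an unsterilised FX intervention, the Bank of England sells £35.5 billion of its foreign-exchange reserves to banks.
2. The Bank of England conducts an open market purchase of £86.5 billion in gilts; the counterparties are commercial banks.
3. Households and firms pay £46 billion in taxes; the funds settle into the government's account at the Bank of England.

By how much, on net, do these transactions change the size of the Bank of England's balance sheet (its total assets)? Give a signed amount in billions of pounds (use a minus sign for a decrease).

FX sale £35.5 billion: a Bank of England asset is shed → −£35.5B.
OMO purchase (from banks) £86.5 billion: a Bank of England asset is acquired → +£86.5B.
Government account inflow £46 billion: only the composition of liabilities changes → 0.
Net: −35.5 + 86.5 + 0 = +£51 billion.

+£51 billion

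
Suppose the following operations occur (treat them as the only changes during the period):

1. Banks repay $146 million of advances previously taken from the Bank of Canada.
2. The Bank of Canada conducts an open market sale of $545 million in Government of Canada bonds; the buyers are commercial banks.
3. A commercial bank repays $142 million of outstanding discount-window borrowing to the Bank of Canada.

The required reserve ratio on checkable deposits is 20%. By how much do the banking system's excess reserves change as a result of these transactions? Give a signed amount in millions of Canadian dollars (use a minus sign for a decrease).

-$833 million

Discount-window repayment $146 million: reserves −$146M, deposits 0.
OMO sale (to banks) $545 million: reserves −$545M, deposits 0.
Discount-window repayment $142 million: reserves −$142M, deposits 0.
Totals: Δreserves = −$833M, Δdeposits = 0.
Δrequired reserves = 20% × 0 = 0.
Δexcess reserves = Δreserves − Δrequired = −$833M − (0) = -$833 million.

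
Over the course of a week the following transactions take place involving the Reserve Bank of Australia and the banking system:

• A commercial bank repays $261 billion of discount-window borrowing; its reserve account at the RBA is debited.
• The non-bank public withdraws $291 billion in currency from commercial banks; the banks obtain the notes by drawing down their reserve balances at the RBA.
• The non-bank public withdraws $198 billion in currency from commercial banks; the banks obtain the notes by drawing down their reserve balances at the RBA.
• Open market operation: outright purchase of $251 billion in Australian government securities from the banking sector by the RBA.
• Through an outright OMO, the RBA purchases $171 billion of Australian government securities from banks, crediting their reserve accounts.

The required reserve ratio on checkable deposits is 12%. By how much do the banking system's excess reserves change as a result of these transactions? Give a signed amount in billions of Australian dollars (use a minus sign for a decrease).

-$269.32 billion

Discount-window repayment $261 billion: reserves −$261B, deposits 0.
Currency withdrawal $291 billion: reserves −$291B, deposits −$291B.
Currency withdrawal $198 billion: reserves −$198B, deposits −$198B.
OMO purchase (from banks) $251 billion: reserves +$251B, deposits 0.
OMO purchase (from banks) $171 billion: reserves +$171B, deposits 0.
Totals: Δreserves = −$328B, Δdeposits = −$489B.
Δrequired reserves = 12% × −$489B = −$58.68B.
Δexcess reserves = Δreserves − Δrequired = −$328B − (−$58.68B) = -$269.32 billion.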